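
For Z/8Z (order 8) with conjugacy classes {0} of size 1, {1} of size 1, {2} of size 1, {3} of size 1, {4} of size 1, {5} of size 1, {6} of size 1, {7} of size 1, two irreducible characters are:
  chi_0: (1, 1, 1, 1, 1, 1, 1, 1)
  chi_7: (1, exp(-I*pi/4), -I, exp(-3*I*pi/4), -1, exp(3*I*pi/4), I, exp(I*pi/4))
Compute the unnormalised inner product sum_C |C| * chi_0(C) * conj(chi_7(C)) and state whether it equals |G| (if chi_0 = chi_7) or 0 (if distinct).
Sum = 0; so <chi_0, chi_7> = 0 (distinct irreducibles are orthogonal).

Details: Compute term by term over conjugacy classes (|C| * chi_0(C) * conj(chi_7(C))):
  1*(1)*conj(1) + 1*(1)*conj(exp(-I*pi/4)) + 1*(1)*conj(-I) + 1*(1)*conj(exp(-3*I*pi/4)) + 1*(1)*conj(-1) + 1*(1)*conj(exp(3*I*pi/4)) + 1*(1)*conj(I) + 1*(1)*conj(exp(I*pi/4))
  = (1) + (exp(I*pi/4)) + (I) + (exp(3*I*pi/4)) + (-1) + (exp(-3*I*pi/4)) + (-I) + (exp(-I*pi/4))
  = 0.
(Exp terms are combined using exp(i*s)*conj(exp(i*t)) = exp(i*(s-t)), and sums of them are collapsed using the identity that for every m > 1 the m distinct m-th roots of unity sum to 0, e.g. 1 + exp(2*I*pi/3) + exp(-2*I*pi/3) = 0.)
Dividing by |G| = 8 gives 0/8 = 0, matching the row-orthogonality relation <chi_0, chi_7> = [chi_0 = chi_7].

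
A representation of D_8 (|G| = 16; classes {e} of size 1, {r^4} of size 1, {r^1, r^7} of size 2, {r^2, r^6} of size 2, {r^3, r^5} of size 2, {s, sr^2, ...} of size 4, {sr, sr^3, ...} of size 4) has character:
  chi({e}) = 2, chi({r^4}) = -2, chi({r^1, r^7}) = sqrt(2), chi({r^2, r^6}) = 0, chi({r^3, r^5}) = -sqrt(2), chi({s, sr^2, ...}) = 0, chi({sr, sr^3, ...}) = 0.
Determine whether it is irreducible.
Irreducible: <chi, chi> = 1.

Details: <chi, chi> = (1/|G|) sum_C |C| * |chi(C)|^2 = (1/16)[1*|2|^2 + 1*|-2|^2 + 2*|sqrt(2)|^2 + 2*|0|^2 + 2*|-sqrt(2)|^2 + 4*|0|^2 + 4*|0|^2]
  = (1/16)[(4) + (4) + (4) + (0) + (4) + (0) + (0)] = 16/16 = 1.
A character is irreducible iff <chi, chi> = 1, so this representation is irreducible.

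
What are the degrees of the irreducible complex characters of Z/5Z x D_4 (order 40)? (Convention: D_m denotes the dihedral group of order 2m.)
Dimensions: 1, 1, 1, 1, 1, 1, 1, 1, 1, 1, 1, 1, 1, 1, 1, 1, 1, 1, 1, 1, 2, 2, 2, 2, 2

Solution. There are 25 irreducibles (= number of conjugacy classes). Their dimensions d_i satisfy sum d_i^2 = |G| = 40: 1 + 1 + 1 + 1 + 1 + 1 + 1 + 1 + 1 + 1 + 1 + 1 + 1 + 1 + 1 + 1 + 1 + 1 + 1 + 1 + 4 + 4 + 4 + 4 + 4 = 40. (For the product with Z/5Z: each of the 5 1-dim characters of Z/5Z tensors with each irrep of D_4, giving 5 copies of each D_4-dimension.)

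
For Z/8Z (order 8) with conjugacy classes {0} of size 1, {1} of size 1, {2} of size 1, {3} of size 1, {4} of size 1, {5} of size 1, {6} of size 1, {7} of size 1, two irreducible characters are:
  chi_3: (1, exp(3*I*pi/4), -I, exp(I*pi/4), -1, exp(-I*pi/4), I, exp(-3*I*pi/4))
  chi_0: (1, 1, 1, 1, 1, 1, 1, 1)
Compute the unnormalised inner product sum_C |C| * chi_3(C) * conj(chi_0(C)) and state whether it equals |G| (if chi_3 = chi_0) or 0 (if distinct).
Sum = 0; so <chi_3, chi_0> = 0 (distinct irreducibles are orthogonal).

Details: Compute term by term over conjugacy classes (|C| * chi_3(C) * conj(chi_0(C))):
  1*(1)*conj(1) + 1*(exp(3*I*pi/4))*conj(1) + 1*(-I)*conj(1) + 1*(exp(I*pi/4))*conj(1) + 1*(-1)*conj(1) + 1*(exp(-I*pi/4))*conj(1) + 1*(I)*conj(1) + 1*(exp(-3*I*pi/4))*conj(1)
  = (1) + (exp(3*I*pi/4)) + (-I) + (exp(I*pi/4)) + (-1) + (exp(-I*pi/4)) + (I) + (exp(-3*I*pi/4))
  = 0.
(Exp terms are combined using exp(i*s)*conj(exp(i*t)) = exp(i*(s-t)), and sums of them are collapsed using the identity that for every m > 1 the m distinct m-th roots of unity sum to 0, e.g. 1 + exp(2*I*pi/3) + exp(-2*I*pi/3) = 0.)
Dividing by |G| = 8 gives 0/8 = 0, matching the row-orthogonality relation <chi_3, chi_0> = [chi_3 = chi_0].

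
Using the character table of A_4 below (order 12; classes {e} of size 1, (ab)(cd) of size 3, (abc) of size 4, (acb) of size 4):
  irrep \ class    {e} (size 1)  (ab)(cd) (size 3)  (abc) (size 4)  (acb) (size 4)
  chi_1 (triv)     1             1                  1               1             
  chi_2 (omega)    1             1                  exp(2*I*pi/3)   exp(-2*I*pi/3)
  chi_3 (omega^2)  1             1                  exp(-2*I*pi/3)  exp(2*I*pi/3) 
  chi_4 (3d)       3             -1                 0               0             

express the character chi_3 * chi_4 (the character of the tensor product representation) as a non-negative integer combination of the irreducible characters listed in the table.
chi_3 tensor chi_4 = chi_4 (all other irreducibles have multiplicity 0).

Argument: The character of a tensor product is the pointwise product (chi_3 * chi_4)(C) = chi_3(C) * chi_4(C):
  {e}: (1)*(3), (ab)(cd): (1)*(-1), (abc): (exp(-2*I*pi/3))*(0), (acb): (exp(2*I*pi/3))*(0)
so (chi_3 * chi_4) takes values
  {e} -> 3, (ab)(cd) -> -1, (abc) -> 0, (acb) -> 0.
Now take the inner product of this character with each irreducible chi from the table, <chi_3*chi_4, chi> = (1/12) sum_C |C| (chi_3*chi_4)(C) conj(chi(C)):
  <chi_3*chi_4, chi_1> = (1/12)[1*(3)*conj(1) + 3*(-1)*conj(1) + 4*(0)*conj(1) + 4*(0)*conj(1)]
      = (1/12)[(3) + (-3) + (0) + (0)] = 0/12 = 0
  <chi_3*chi_4, chi_2> = (1/12)[1*(3)*conj(1) + 3*(-1)*conj(1) + 4*(0)*conj(exp(2*I*pi/3)) + 4*(0)*conj(exp(-2*I*pi/3))]
      = (1/12)[(3) + (-3) + (0) + (0)] = 0/12 = 0
  <chi_3*chi_4, chi_3> = (1/12)[1*(3)*conj(1) + 3*(-1)*conj(1) + 4*(0)*conj(exp(-2*I*pi/3)) + 4*(0)*conj(exp(2*I*pi/3))]
      = (1/12)[(3) + (-3) + (0) + (0)] = 0/12 = 0
  <chi_3*chi_4, chi_4> = (1/12)[1*(3)*conj(3) + 3*(-1)*conj(-1) + 4*(0)*conj(0) + 4*(0)*conj(0)]
      = (1/12)[(9) + (3) + (0) + (0)] = 12/12 = 1
(Exp terms are combined using exp(i*s)*conj(exp(i*t)) = exp(i*(s-t)), and sums of them are collapsed using the identity that for every m > 1 the m distinct m-th roots of unity sum to 0, e.g. 1 + exp(2*I*pi/3) + exp(-2*I*pi/3) = 0.)
Hence the multiplicities are chi_4: 1. Dimension check: dim(chi_3)*dim(chi_4) = 1*3 = 3 and sum (mult * dim) = 1*3 = 3.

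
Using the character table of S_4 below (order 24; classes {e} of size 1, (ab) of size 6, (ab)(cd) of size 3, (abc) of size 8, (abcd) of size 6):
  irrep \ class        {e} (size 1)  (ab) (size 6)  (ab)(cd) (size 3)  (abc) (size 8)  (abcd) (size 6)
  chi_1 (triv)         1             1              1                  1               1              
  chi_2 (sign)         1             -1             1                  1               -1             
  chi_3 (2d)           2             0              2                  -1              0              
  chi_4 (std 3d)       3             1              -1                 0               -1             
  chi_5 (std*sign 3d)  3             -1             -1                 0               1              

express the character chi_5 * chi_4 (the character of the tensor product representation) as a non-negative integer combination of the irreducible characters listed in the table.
chi_5 tensor chi_4 = chi_2 + chi_3 + chi_4 + chi_5 (all other irreducibles have multiplicity 0).

Proof sketch: The character of a tensor product is the pointwise product (chi_5 * chi_4)(C) = chi_5(C) * chi_4(C):
  {e}: (3)*(3), (ab): (-1)*(1), (ab)(cd): (-1)*(-1), (abc): (0)*(0), (abcd): (1)*(-1)
so (chi_5 * chi_4) takes values
  {e} -> 9, (ab) -> -1, (ab)(cd) -> 1, (abc) -> 0, (abcd) -> -1.
Now take the inner product of this character with each irreducible chi from the table, <chi_5*chi_4, chi> = (1/24) sum_C |C| (chi_5*chi_4)(C) conj(chi(C)):
  <chi_5*chi_4, chi_1> = (1/24)[1*(9)*conj(1) + 6*(-1)*conj(1) + 3*(1)*conj(1) + 8*(0)*conj(1) + 6*(-1)*conj(1)]
      = (1/24)[(9) + (-6) + (3) + (0) + (-6)] = 0/24 = 0
  <chi_5*chi_4, chi_2> = (1/24)[1*(9)*conj(1) + 6*(-1)*conj(-1) + 3*(1)*conj(1) + 8*(0)*conj(1) + 6*(-1)*conj(-1)]
      = (1/24)[(9) + (6) + (3) + (0) + (6)] = 24/24 = 1
  <chi_5*chi_4, chi_3> = (1/24)[1*(9)*conj(2) + 6*(-1)*conj(0) + 3*(1)*conj(2) + 8*(0)*conj(-1) + 6*(-1)*conj(0)]
      = (1/24)[(18) + (0) + (6) + (0) + (0)] = 24/24 = 1
  <chi_5*chi_4, chi_4> = (1/24)[1*(9)*conj(3) + 6*(-1)*conj(1) + 3*(1)*conj(-1) + 8*(0)*conj(0) + 6*(-1)*conj(-1)]
      = (1/24)[(27) + (-6) + (-3) + (0) + (6)] = 24/24 = 1
  <chi_5*chi_4, chi_5> = (1/24)[1*(9)*conj(3) + 6*(-1)*conj(-1) + 3*(1)*conj(-1) + 8*(0)*conj(0) + 6*(-1)*conj(1)]
      = (1/24)[(27) + (6) + (-3) + (0) + (-6)] = 24/24 = 1
Hence the multiplicities are chi_2: 1, chi_3: 1, chi_4: 1, chi_5: 1. Dimension check: dim(chi_5)*dim(chi_4) = 3*3 = 9 and sum (mult * dim) = 1*1 + 1*2 + 1*3 + 1*3 = 9.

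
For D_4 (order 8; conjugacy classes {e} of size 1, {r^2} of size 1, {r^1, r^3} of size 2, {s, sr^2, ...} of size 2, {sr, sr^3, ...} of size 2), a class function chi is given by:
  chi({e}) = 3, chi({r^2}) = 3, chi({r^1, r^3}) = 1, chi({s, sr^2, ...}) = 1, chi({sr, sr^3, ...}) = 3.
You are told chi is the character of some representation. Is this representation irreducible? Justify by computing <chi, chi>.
Not irreducible (reducible): <chi, chi> = 5 > 1.

Justification: <chi, chi> = (1/|G|) sum_C |C| * |chi(C)|^2 = (1/8)[1*|3|^2 + 1*|3|^2 + 2*|1|^2 + 2*|1|^2 + 2*|3|^2]
  = (1/8)[(9) + (9) + (2) + (2) + (18)] = 40/8 = 5.
A character is irreducible iff <chi, chi> = 1, so this representation is reducible.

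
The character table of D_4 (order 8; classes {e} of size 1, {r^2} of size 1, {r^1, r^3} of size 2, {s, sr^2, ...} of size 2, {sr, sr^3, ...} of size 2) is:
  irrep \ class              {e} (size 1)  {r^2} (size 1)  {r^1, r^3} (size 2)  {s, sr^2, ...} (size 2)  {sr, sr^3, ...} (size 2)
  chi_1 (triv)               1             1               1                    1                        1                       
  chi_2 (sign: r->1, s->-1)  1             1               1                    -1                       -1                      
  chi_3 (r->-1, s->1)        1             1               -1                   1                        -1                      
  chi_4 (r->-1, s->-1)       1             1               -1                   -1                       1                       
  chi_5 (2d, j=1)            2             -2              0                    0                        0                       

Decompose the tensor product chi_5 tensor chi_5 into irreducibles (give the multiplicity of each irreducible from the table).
chi_5 tensor chi_5 = chi_1 + chi_2 + chi_3 + chi_4 (all other irreducibles have multiplicity 0).

Argument: The character of a tensor product is the pointwise product (chi_5 * chi_5)(C) = chi_5(C) * chi_5(C):
  {e}: (2)*(2), {r^2}: (-2)*(-2), {r^1, r^3}: (0)*(0), {s, sr^2, ...}: (0)*(0), {sr, sr^3, ...}: (0)*(0)
so (chi_5 * chi_5) takes values
  {e} -> 4, {r^2} -> 4, {r^1, r^3} -> 0, {s, sr^2, ...} -> 0, {sr, sr^3, ...} -> 0.
Now take the inner product of this character with each irreducible chi from the table, <chi_5*chi_5, chi> = (1/8) sum_C |C| (chi_5*chi_5)(C) conj(chi(C)):
  <chi_5*chi_5, chi_1> = (1/8)[1*(4)*conj(1) + 1*(4)*conj(1) + 2*(0)*conj(1) + 2*(0)*conj(1) + 2*(0)*conj(1)]
      = (1/8)[(4) + (4) + (0) + (0) + (0)] = 8/8 = 1
  <chi_5*chi_5, chi_2> = (1/8)[1*(4)*conj(1) + 1*(4)*conj(1) + 2*(0)*conj(1) + 2*(0)*conj(-1) + 2*(0)*conj(-1)]
      = (1/8)[(4) + (4) + (0) + (0) + (0)] = 8/8 = 1
  <chi_5*chi_5, chi_3> = (1/8)[1*(4)*conj(1) + 1*(4)*conj(1) + 2*(0)*conj(-1) + 2*(0)*conj(1) + 2*(0)*conj(-1)]
      = (1/8)[(4) + (4) + (0) + (0) + (0)] = 8/8 = 1
  <chi_5*chi_5, chi_4> = (1/8)[1*(4)*conj(1) + 1*(4)*conj(1) + 2*(0)*conj(-1) + 2*(0)*conj(-1) + 2*(0)*conj(1)]
      = (1/8)[(4) + (4) + (0) + (0) + (0)] = 8/8 = 1
  <chi_5*chi_5, chi_5> = (1/8)[1*(4)*conj(2) + 1*(4)*conj(-2) + 2*(0)*conj(0) + 2*(0)*conj(0) + 2*(0)*conj(0)]
      = (1/8)[(8) + (-8) + (0) + (0) + (0)] = 0/8 = 0
Hence the multiplicities are chi_1: 1, chi_2: 1, chi_3: 1, chi_4: 1. Dimension check: dim(chi_5)*dim(chi_5) = 2*2 = 4 and sum (mult * dim) = 1*1 + 1*1 + 1*1 + 1*1 = 4.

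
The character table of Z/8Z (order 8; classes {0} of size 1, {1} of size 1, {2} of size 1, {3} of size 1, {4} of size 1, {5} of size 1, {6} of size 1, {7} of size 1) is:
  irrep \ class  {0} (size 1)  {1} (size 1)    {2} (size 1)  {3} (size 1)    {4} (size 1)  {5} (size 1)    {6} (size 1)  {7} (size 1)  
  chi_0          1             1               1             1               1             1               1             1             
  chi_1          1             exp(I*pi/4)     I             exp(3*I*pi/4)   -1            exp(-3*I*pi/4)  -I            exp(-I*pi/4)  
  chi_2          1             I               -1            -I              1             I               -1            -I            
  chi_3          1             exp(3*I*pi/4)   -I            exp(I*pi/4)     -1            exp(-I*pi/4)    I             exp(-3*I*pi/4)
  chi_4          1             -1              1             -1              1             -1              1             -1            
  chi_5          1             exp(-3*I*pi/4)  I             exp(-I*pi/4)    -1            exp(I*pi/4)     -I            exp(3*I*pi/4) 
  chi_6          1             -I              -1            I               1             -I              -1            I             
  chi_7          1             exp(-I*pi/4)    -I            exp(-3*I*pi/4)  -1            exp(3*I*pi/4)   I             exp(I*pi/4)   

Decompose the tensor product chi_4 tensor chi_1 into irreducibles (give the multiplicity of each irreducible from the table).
chi_4 tensor chi_1 = chi_5 (all other irreducibles have multiplicity 0).

Argument: The character of a tensor product is the pointwise product (chi_4 * chi_1)(C) = chi_4(C) * chi_1(C):
  {0}: (1)*(1), {1}: (-1)*(exp(I*pi/4)), {2}: (1)*(I), {3}: (-1)*(exp(3*I*pi/4)), {4}: (1)*(-1), {5}: (-1)*(exp(-3*I*pi/4)), {6}: (1)*(-I), {7}: (-1)*(exp(-I*pi/4))
so (chi_4 * chi_1) takes values
  {0} -> 1, {1} -> -exp(I*pi/4), {2} -> I, {3} -> -exp(3*I*pi/4), {4} -> -1, {5} -> -exp(-3*I*pi/4), {6} -> -I, {7} -> -exp(-I*pi/4).
Now take the inner product of this character with each irreducible chi from the table, <chi_4*chi_1, chi> = (1/8) sum_C |C| (chi_4*chi_1)(C) conj(chi(C)):
  <chi_4*chi_1, chi_0> = (1/8)[1*(1)*conj(1) + 1*(-exp(I*pi/4))*conj(1) + 1*(I)*conj(1) + 1*(-exp(3*I*pi/4))*conj(1) + 1*(-1)*conj(1) + 1*(-exp(-3*I*pi/4))*conj(1) + 1*(-I)*conj(1) + 1*(-exp(-I*pi/4))*conj(1)]
      = (1/8)[(1) + (-exp(I*pi/4)) + (I) + (-exp(3*I*pi/4)) + (-1) + (-exp(-3*I*pi/4)) + (-I) + (-exp(-I*pi/4))] = 0/8 = 0
  <chi_4*chi_1, chi_1> = (1/8)[1*(1)*conj(1) + 1*(-exp(I*pi/4))*conj(exp(I*pi/4)) + 1*(I)*conj(I) + 1*(-exp(3*I*pi/4))*conj(exp(3*I*pi/4)) + 1*(-1)*conj(-1) + 1*(-exp(-3*I*pi/4))*conj(exp(-3*I*pi/4)) + 1*(-I)*conj(-I) + 1*(-exp(-I*pi/4))*conj(exp(-I*pi/4))]
      = (1/8)[(1) + (-1) + (1) + (-1) + (1) + (-1) + (1) + (-1)] = 0/8 = 0
  <chi_4*chi_1, chi_2> = (1/8)[1*(1)*conj(1) + 1*(-exp(I*pi/4))*conj(I) + 1*(I)*conj(-1) + 1*(-exp(3*I*pi/4))*conj(-I) + 1*(-1)*conj(1) + 1*(-exp(-3*I*pi/4))*conj(I) + 1*(-I)*conj(-1) + 1*(-exp(-I*pi/4))*conj(-I)]
      = (1/8)[(1) + (exp(3*I*pi/4)) + (-I) + (-exp(-3*I*pi/4)) + (-1) + (exp(-I*pi/4)) + (I) + (-exp(I*pi/4))] = 0/8 = 0
  <chi_4*chi_1, chi_3> = (1/8)[1*(1)*conj(1) + 1*(-exp(I*pi/4))*conj(exp(3*I*pi/4)) + 1*(I)*conj(-I) + 1*(-exp(3*I*pi/4))*conj(exp(I*pi/4)) + 1*(-1)*conj(-1) + 1*(-exp(-3*I*pi/4))*conj(exp(-I*pi/4)) + 1*(-I)*conj(I) + 1*(-exp(-I*pi/4))*conj(exp(-3*I*pi/4))]
      = (1/8)[(1) + (I) + (-1) + (-I) + (1) + (I) + (-1) + (-I)] = 0/8 = 0
  <chi_4*chi_1, chi_4> = (1/8)[1*(1)*conj(1) + 1*(-exp(I*pi/4))*conj(-1) + 1*(I)*conj(1) + 1*(-exp(3*I*pi/4))*conj(-1) + 1*(-1)*conj(1) + 1*(-exp(-3*I*pi/4))*conj(-1) + 1*(-I)*conj(1) + 1*(-exp(-I*pi/4))*conj(-1)]
      = (1/8)[(1) + (exp(I*pi/4)) + (I) + (exp(3*I*pi/4)) + (-1) + (exp(-3*I*pi/4)) + (-I) + (exp(-I*pi/4))] = 0/8 = 0
  <chi_4*chi_1, chi_5> = (1/8)[1*(1)*conj(1) + 1*(-exp(I*pi/4))*conj(exp(-3*I*pi/4)) + 1*(I)*conj(I) + 1*(-exp(3*I*pi/4))*conj(exp(-I*pi/4)) + 1*(-1)*conj(-1) + 1*(-exp(-3*I*pi/4))*conj(exp(I*pi/4)) + 1*(-I)*conj(-I) + 1*(-exp(-I*pi/4))*conj(exp(3*I*pi/4))]
      = (1/8)[(1) + (1) + (1) + (1) + (1) + (1) + (1) + (1)] = 8/8 = 1
  <chi_4*chi_1, chi_6> = (1/8)[1*(1)*conj(1) + 1*(-exp(I*pi/4))*conj(-I) + 1*(I)*conj(-1) + 1*(-exp(3*I*pi/4))*conj(I) + 1*(-1)*conj(1) + 1*(-exp(-3*I*pi/4))*conj(-I) + 1*(-I)*conj(-1) + 1*(-exp(-I*pi/4))*conj(I)]
      = (1/8)[(1) + (-exp(3*I*pi/4)) + (-I) + (exp(-3*I*pi/4)) + (-1) + (-exp(-I*pi/4)) + (I) + (exp(I*pi/4))] = 0/8 = 0
  <chi_4*chi_1, chi_7> = (1/8)[1*(1)*conj(1) + 1*(-exp(I*pi/4))*conj(exp(-I*pi/4)) + 1*(I)*conj(-I) + 1*(-exp(3*I*pi/4))*conj(exp(-3*I*pi/4)) + 1*(-1)*conj(-1) + 1*(-exp(-3*I*pi/4))*conj(exp(3*I*pi/4)) + 1*(-I)*conj(I) + 1*(-exp(-I*pi/4))*conj(exp(I*pi/4))]
      = (1/8)[(1) + (-I) + (-1) + (I) + (1) + (-I) + (-1) + (I)] = 0/8 = 0
(Exp terms are combined using exp(i*s)*conj(exp(i*t)) = exp(i*(s-t)), and sums of them are collapsed using the identity that for every m > 1 the m distinct m-th roots of unity sum to 0, e.g. 1 + exp(2*I*pi/3) + exp(-2*I*pi/3) = 0.)
Hence the multiplicities are chi_5: 1. Dimension check: dim(chi_4)*dim(chi_1) = 1*1 = 1 and sum (mult * dim) = 1*1 = 1.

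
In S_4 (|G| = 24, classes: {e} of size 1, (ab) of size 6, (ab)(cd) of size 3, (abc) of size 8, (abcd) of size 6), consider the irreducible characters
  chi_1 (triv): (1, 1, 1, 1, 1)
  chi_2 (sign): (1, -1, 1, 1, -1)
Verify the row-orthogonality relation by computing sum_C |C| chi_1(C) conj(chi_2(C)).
Sum = 0; so <chi_1, chi_2> = 0 (distinct irreducibles are orthogonal).

Justification: Compute term by term over conjugacy classes (|C| * chi_1(C) * conj(chi_2(C))):
  1*(1)*conj(1) + 6*(1)*conj(-1) + 3*(1)*conj(1) + 8*(1)*conj(1) + 6*(1)*conj(-1)
  = (1) + (-6) + (3) + (8) + (-6)
  = 0.
Dividing by |G| = 24 gives 0/24 = 0, matching the row-orthogonality relation <chi_1, chi_2> = [chi_1 = chi_2].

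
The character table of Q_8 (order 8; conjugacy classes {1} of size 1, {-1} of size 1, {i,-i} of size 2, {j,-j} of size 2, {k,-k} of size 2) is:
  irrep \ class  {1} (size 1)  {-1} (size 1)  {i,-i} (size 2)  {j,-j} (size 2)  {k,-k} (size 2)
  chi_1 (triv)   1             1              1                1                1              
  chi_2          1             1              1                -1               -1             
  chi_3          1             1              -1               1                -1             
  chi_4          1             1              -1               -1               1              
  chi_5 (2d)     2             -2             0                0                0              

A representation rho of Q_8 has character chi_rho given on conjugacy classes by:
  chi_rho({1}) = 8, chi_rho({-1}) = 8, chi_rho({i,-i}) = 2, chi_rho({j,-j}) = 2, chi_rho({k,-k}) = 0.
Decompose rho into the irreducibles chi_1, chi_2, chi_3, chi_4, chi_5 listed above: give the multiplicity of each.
Multiplicities: chi_1: 3, chi_2: 2, chi_3: 2, chi_4: 1, chi_5: 0.

Reasoning: Use <chi_rho, chi> = (1/|G|) sum_C |C| * chi_rho(C) * conj(chi(C)) with |G| = 8 for each irreducible chi in the table:
  <chi_rho, chi_1> = (1/8)[1*(8)*conj(1) + 1*(8)*conj(1) + 2*(2)*conj(1) + 2*(2)*conj(1) + 2*(0)*conj(1)]
      = (1/8)[(8) + (8) + (4) + (4) + (0)] = 24/8 = 3
  <chi_rho, chi_2> = (1/8)[1*(8)*conj(1) + 1*(8)*conj(1) + 2*(2)*conj(1) + 2*(2)*conj(-1) + 2*(0)*conj(-1)]
      = (1/8)[(8) + (8) + (4) + (-4) + (0)] = 16/8 = 2
  <chi_rho, chi_3> = (1/8)[1*(8)*conj(1) + 1*(8)*conj(1) + 2*(2)*conj(-1) + 2*(2)*conj(1) + 2*(0)*conj(-1)]
      = (1/8)[(8) + (8) + (-4) + (4) + (0)] = 16/8 = 2
  <chi_rho, chi_4> = (1/8)[1*(8)*conj(1) + 1*(8)*conj(1) + 2*(2)*conj(-1) + 2*(2)*conj(-1) + 2*(0)*conj(1)]
      = (1/8)[(8) + (8) + (-4) + (-4) + (0)] = 8/8 = 1
  <chi_rho, chi_5> = (1/8)[1*(8)*conj(2) + 1*(8)*conj(-2) + 2*(2)*conj(0) + 2*(2)*conj(0) + 2*(0)*conj(0)]
      = (1/8)[(16) + (-16) + (0) + (0) + (0)] = 0/8 = 0
Dimension check: dim(rho) = sum (mult * dim) = 3*1 + 2*1 + 2*1 + 1*1 + 0*2 = 8 = chi_rho(e) = 8.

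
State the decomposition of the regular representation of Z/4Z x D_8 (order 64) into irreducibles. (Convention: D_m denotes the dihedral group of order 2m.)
Each irreducible V_i of dimension d_i appears with multiplicity d_i, i.e. rho_reg = (direct sum over all irreducibles V_i) d_i V_i. The irreducible dimensions for Z/4Z x D_8 are 1, 1, 1, 1, 1, 1, 1, 1, 1, 1, 1, 1, 1, 1, 1, 1, 2, 2, 2, 2, 2, 2, 2, 2, 2, 2, 2, 2: 16 irreducibles of dimension 1, each with multiplicity 1; 12 irreducibles of dimension 2, each with multiplicity 2. Total dimension 16*1*1 + 12*2*2 = 64 = |G|.

Solution. General theorem: in the regular representation of a finite group G, each irreducible appears with multiplicity equal to its dimension. Check: dim(rho_reg) = sum d_i^2 = 1 + 1 + 1 + 1 + 1 + 1 + 1 + 1 + 1 + 1 + 1 + 1 + 1 + 1 + 1 + 1 + 4 + 4 + 4 + 4 + 4 + 4 + 4 + 4 + 4 + 4 + 4 + 4 = 64 = |G|.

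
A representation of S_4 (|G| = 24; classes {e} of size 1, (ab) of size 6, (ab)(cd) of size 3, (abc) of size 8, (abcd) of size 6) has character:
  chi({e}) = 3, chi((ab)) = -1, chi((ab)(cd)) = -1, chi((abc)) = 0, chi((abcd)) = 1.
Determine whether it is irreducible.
Irreducible: <chi, chi> = 1.

Details: <chi, chi> = (1/|G|) sum_C |C| * |chi(C)|^2 = (1/24)[1*|3|^2 + 6*|-1|^2 + 3*|-1|^2 + 8*|0|^2 + 6*|1|^2]
  = (1/24)[(9) + (6) + (3) + (0) + (6)] = 24/24 = 1.
A character is irreducible iff <chi, chi> = 1, so this representation is irreducible.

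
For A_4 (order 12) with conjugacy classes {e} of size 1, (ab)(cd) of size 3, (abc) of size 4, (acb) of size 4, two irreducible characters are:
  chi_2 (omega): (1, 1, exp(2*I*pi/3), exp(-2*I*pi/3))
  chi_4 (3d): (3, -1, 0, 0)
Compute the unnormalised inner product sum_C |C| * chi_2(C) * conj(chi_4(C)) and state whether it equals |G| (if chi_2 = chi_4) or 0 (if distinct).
Sum = 0; so <chi_2, chi_4> = 0 (distinct irreducibles are orthogonal).

Proof sketch: Compute term by term over conjugacy classes (|C| * chi_2(C) * conj(chi_4(C))):
  1*(1)*conj(3) + 3*(1)*conj(-1) + 4*(exp(2*I*pi/3))*conj(0) + 4*(exp(-2*I*pi/3))*conj(0)
  = (3) + (-3) + (0) + (0)
  = 0.
(Exp terms are combined using exp(i*s)*conj(exp(i*t)) = exp(i*(s-t)), and sums of them are collapsed using the identity that for every m > 1 the m distinct m-th roots of unity sum to 0, e.g. 1 + exp(2*I*pi/3) + exp(-2*I*pi/3) = 0.)
Dividing by |G| = 12 gives 0/12 = 0, matching the row-orthogonality relation <chi_2, chi_4> = [chi_2 = chi_4].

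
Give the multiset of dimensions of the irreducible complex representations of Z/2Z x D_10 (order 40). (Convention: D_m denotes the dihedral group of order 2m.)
Dimensions: 1, 1, 1, 1, 1, 1, 1, 1, 2, 2, 2, 2, 2, 2, 2, 2

There are 16 irreducibles (= number of conjugacy classes). Their dimensions d_i satisfy sum d_i^2 = |G| = 40: 1 + 1 + 1 + 1 + 1 + 1 + 1 + 1 + 4 + 4 + 4 + 4 + 4 + 4 + 4 + 4 = 40. (For the product with Z/2Z: each of the 2 1-dim characters of Z/2Z tensors with each irrep of D_10, giving 2 copies of each D_10-dimension.)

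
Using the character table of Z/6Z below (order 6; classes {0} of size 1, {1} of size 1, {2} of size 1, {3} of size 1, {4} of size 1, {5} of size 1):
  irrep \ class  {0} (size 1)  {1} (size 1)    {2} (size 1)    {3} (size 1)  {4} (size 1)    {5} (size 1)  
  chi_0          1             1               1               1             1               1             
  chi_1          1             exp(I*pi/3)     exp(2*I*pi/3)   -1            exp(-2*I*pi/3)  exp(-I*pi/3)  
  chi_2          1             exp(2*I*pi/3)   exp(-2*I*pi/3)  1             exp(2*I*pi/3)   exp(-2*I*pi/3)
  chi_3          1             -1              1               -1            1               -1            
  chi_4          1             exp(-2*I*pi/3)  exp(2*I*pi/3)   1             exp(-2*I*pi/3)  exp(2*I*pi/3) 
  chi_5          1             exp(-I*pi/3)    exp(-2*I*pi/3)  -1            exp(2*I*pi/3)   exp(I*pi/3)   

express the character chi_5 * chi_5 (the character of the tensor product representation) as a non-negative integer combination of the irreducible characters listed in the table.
chi_5 tensor chi_5 = chi_4 (all other irreducibles have multiplicity 0).

Reasoning: The character of a tensor product is the pointwise product (chi_5 * chi_5)(C) = chi_5(C) * chi_5(C):
  {0}: (1)*(1), {1}: (exp(-I*pi/3))*(exp(-I*pi/3)), {2}: (exp(-2*I*pi/3))*(exp(-2*I*pi/3)), {3}: (-1)*(-1), {4}: (exp(2*I*pi/3))*(exp(2*I*pi/3)), {5}: (exp(I*pi/3))*(exp(I*pi/3))
so (chi_5 * chi_5) takes values
  {0} -> 1, {1} -> exp(-2*I*pi/3), {2} -> exp(2*I*pi/3), {3} -> 1, {4} -> exp(-2*I*pi/3), {5} -> exp(2*I*pi/3).
Now take the inner product of this character with each irreducible chi from the table, <chi_5*chi_5, chi> = (1/6) sum_C |C| (chi_5*chi_5)(C) conj(chi(C)):
  <chi_5*chi_5, chi_0> = (1/6)[1*(1)*conj(1) + 1*(exp(-2*I*pi/3))*conj(1) + 1*(exp(2*I*pi/3))*conj(1) + 1*(1)*conj(1) + 1*(exp(-2*I*pi/3))*conj(1) + 1*(exp(2*I*pi/3))*conj(1)]
      = (1/6)[(1) + (exp(-2*I*pi/3)) + (exp(2*I*pi/3)) + (1) + (exp(-2*I*pi/3)) + (exp(2*I*pi/3))] = 0/6 = 0
  <chi_5*chi_5, chi_1> = (1/6)[1*(1)*conj(1) + 1*(exp(-2*I*pi/3))*conj(exp(I*pi/3)) + 1*(exp(2*I*pi/3))*conj(exp(2*I*pi/3)) + 1*(1)*conj(-1) + 1*(exp(-2*I*pi/3))*conj(exp(-2*I*pi/3)) + 1*(exp(2*I*pi/3))*conj(exp(-I*pi/3))]
      = (1/6)[(1) + (-1) + (1) + (-1) + (1) + (-1)] = 0/6 = 0
  <chi_5*chi_5, chi_2> = (1/6)[1*(1)*conj(1) + 1*(exp(-2*I*pi/3))*conj(exp(2*I*pi/3)) + 1*(exp(2*I*pi/3))*conj(exp(-2*I*pi/3)) + 1*(1)*conj(1) + 1*(exp(-2*I*pi/3))*conj(exp(2*I*pi/3)) + 1*(exp(2*I*pi/3))*conj(exp(-2*I*pi/3))]
      = (1/6)[(1) + (exp(2*I*pi/3)) + (exp(-2*I*pi/3)) + (1) + (exp(2*I*pi/3)) + (exp(-2*I*pi/3))] = 0/6 = 0
  <chi_5*chi_5, chi_3> = (1/6)[1*(1)*conj(1) + 1*(exp(-2*I*pi/3))*conj(-1) + 1*(exp(2*I*pi/3))*conj(1) + 1*(1)*conj(-1) + 1*(exp(-2*I*pi/3))*conj(1) + 1*(exp(2*I*pi/3))*conj(-1)]
      = (1/6)[(1) + (-exp(-2*I*pi/3)) + (exp(2*I*pi/3)) + (-1) + (exp(-2*I*pi/3)) + (-exp(2*I*pi/3))] = 0/6 = 0
  <chi_5*chi_5, chi_4> = (1/6)[1*(1)*conj(1) + 1*(exp(-2*I*pi/3))*conj(exp(-2*I*pi/3)) + 1*(exp(2*I*pi/3))*conj(exp(2*I*pi/3)) + 1*(1)*conj(1) + 1*(exp(-2*I*pi/3))*conj(exp(-2*I*pi/3)) + 1*(exp(2*I*pi/3))*conj(exp(2*I*pi/3))]
      = (1/6)[(1) + (1) + (1) + (1) + (1) + (1)] = 6/6 = 1
  <chi_5*chi_5, chi_5> = (1/6)[1*(1)*conj(1) + 1*(exp(-2*I*pi/3))*conj(exp(-I*pi/3)) + 1*(exp(2*I*pi/3))*conj(exp(-2*I*pi/3)) + 1*(1)*conj(-1) + 1*(exp(-2*I*pi/3))*conj(exp(2*I*pi/3)) + 1*(exp(2*I*pi/3))*conj(exp(I*pi/3))]
      = (1/6)[(1) + (exp(-I*pi/3)) + (exp(-2*I*pi/3)) + (-1) + (exp(2*I*pi/3)) + (exp(I*pi/3))] = 0/6 = 0
(Exp terms are combined using exp(i*s)*conj(exp(i*t)) = exp(i*(s-t)), and sums of them are collapsed using the identity that for every m > 1 the m distinct m-th roots of unity sum to 0, e.g. 1 + exp(2*I*pi/3) + exp(-2*I*pi/3) = 0.)
Hence the multiplicities are chi_4: 1. Dimension check: dim(chi_5)*dim(chi_5) = 1*1 = 1 and sum (mult * dim) = 1*1 = 1.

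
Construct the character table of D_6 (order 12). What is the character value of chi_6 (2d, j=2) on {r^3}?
Conjugacy classes: {e} of size 1, {r^3} of size 1, {r^1, r^5} of size 2, {r^2, r^4} of size 2, {s, sr^2, ...} of size 3, {sr, sr^3, ...} of size 3.
Character table:
  irrep \ class              {e} (size 1)  {r^3} (size 1)  {r^1, r^5} (size 2)  {r^2, r^4} (size 2)  {s, sr^2, ...} (size 3)  {sr, sr^3, ...} (size 3)
  chi_1 (triv)               1             1               1                    1                    1                        1                       
  chi_2 (sign: r->1, s->-1)  1             1               1                    1                    -1                       -1                      
  chi_3 (r->-1, s->1)        1             -1              -1                   1                    1                        -1                      
  chi_4 (r->-1, s->-1)       1             -1              -1                   1                    -1                       1                       
  chi_5 (2d, j=1)            2             -2              1                    -1                   0                        0                       
  chi_6 (2d, j=2)            2             2               -1                   -1                   0                        0                       

Spot check: chi_6 (2d, j=2) on {r^3} = 2.

Proof sketch: D_6 has order 2*6 = 12 with 6 conjugacy classes, hence 6 irreducibles. Sum of squared dims 1 + 1 + 1 + 1 + 4 + 4 = 12 = |G|. Linear characters come from the abelianisation; the 2-dimensional irreps have character r^k -> 2*cos(2*pi*j*k/6), reflections -> 0.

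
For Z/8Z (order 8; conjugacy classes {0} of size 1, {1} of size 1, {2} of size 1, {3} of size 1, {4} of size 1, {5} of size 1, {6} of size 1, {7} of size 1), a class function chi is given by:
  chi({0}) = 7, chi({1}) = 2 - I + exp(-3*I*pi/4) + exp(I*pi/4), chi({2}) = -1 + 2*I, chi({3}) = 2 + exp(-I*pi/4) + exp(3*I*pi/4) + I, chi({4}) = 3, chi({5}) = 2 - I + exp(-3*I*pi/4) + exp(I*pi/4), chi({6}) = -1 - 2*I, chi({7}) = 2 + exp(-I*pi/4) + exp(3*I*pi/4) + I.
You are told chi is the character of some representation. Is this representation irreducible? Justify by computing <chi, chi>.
Not irreducible (reducible): <chi, chi> = 11 > 1.

Argument: <chi, chi> = (1/|G|) sum_C |C| * |chi(C)|^2 = (1/8)[1*|7|^2 + 1*|2 - I + exp(-3*I*pi/4) + exp(I*pi/4)|^2 + 1*|-1 + 2*I|^2 + 1*|2 + exp(-I*pi/4) + exp(3*I*pi/4) + I|^2 + 1*|3|^2 + 1*|2 - I + exp(-3*I*pi/4) + exp(I*pi/4)|^2 + 1*|-1 - 2*I|^2 + 1*|2 + exp(-I*pi/4) + exp(3*I*pi/4) + I|^2]
  = (1/8)[(49) + (5) + (5) + (5) + (9) + (5) + (5) + (5)] = 88/8 = 11.
(Exp terms are combined using exp(i*s)*conj(exp(i*t)) = exp(i*(s-t)), and sums of them are collapsed using the identity that for every m > 1 the m distinct m-th roots of unity sum to 0, e.g. 1 + exp(2*I*pi/3) + exp(-2*I*pi/3) = 0.)
A character is irreducible iff <chi, chi> = 1, so this representation is reducible.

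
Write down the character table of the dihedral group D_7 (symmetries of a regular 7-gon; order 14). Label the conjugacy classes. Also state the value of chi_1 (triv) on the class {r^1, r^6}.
Conjugacy classes: {e} of size 1, {r^1, r^6} of size 2, {r^2, r^5} of size 2, {r^3, r^4} of size 2, {s, sr, ..., sr^6} of size 7.
Character table:
  irrep \ class              {e} (size 1)  {r^1, r^6} (size 2)  {r^2, r^5} (size 2)  {r^3, r^4} (size 2)  {s, sr, ..., sr^6} (size 7)
  chi_1 (triv)               1             1                    1                    1                    1                          
  chi_2 (sign: r->1, s->-1)  1             1                    1                    1                    -1                         
  chi_3 (2d, j=1)            2             2*cos(2*pi/7)        -2*cos(3*pi/7)       -2*cos(pi/7)         0                          
  chi_4 (2d, j=2)            2             -2*cos(3*pi/7)       -2*cos(pi/7)         2*cos(2*pi/7)        0                          
  chi_5 (2d, j=3)            2             -2*cos(pi/7)         2*cos(2*pi/7)        -2*cos(3*pi/7)       0                          

Spot check: chi_1 (triv) on {r^1, r^6} = 1.

Reasoning: D_7 has order 2*7 = 14 with 5 conjugacy classes, hence 5 irreducibles. Sum of squared dims 1 + 1 + 4 + 4 + 4 = 14 = |G|. Linear characters come from the abelianisation; the 2-dimensional irreps have character r^k -> 2*cos(2*pi*j*k/7), reflections -> 0.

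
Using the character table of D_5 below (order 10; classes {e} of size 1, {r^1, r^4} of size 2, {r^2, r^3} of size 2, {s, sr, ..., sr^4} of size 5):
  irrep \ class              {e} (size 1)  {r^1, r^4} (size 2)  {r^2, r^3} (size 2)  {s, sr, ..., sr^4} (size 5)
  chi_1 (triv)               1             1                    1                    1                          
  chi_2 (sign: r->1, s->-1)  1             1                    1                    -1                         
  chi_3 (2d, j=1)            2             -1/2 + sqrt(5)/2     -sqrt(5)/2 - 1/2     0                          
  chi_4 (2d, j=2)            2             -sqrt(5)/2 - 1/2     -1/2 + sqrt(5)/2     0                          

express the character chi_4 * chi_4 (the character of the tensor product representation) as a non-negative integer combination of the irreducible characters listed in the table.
chi_4 tensor chi_4 = chi_1 + chi_2 + chi_3 (all other irreducibles have multiplicity 0).

Details: The character of a tensor product is the pointwise product (chi_4 * chi_4)(C) = chi_4(C) * chi_4(C):
  {e}: (2)*(2), {r^1, r^4}: (-sqrt(5)/2 - 1/2)*(-sqrt(5)/2 - 1/2), {r^2, r^3}: (-1/2 + sqrt(5)/2)*(-1/2 + sqrt(5)/2), {s, sr, ..., sr^4}: (0)*(0)
so (chi_4 * chi_4) takes values
  {e} -> 4, {r^1, r^4} -> sqrt(5)/2 + 3/2, {r^2, r^3} -> 3/2 - sqrt(5)/2, {s, sr, ..., sr^4} -> 0.
Now take the inner product of this character with each irreducible chi from the table, <chi_4*chi_4, chi> = (1/10) sum_C |C| (chi_4*chi_4)(C) conj(chi(C)):
  <chi_4*chi_4, chi_1> = (1/10)[1*(4)*conj(1) + 2*(sqrt(5)/2 + 3/2)*conj(1) + 2*(3/2 - sqrt(5)/2)*conj(1) + 5*(0)*conj(1)]
      = (1/10)[(4) + (sqrt(5) + 3) + (3 - sqrt(5)) + (0)] = 10/10 = 1
  <chi_4*chi_4, chi_2> = (1/10)[1*(4)*conj(1) + 2*(sqrt(5)/2 + 3/2)*conj(1) + 2*(3/2 - sqrt(5)/2)*conj(1) + 5*(0)*conj(-1)]
      = (1/10)[(4) + (sqrt(5) + 3) + (3 - sqrt(5)) + (0)] = 10/10 = 1
  <chi_4*chi_4, chi_3> = (1/10)[1*(4)*conj(2) + 2*(sqrt(5)/2 + 3/2)*conj(-1/2 + sqrt(5)/2) + 2*(3/2 - sqrt(5)/2)*conj(-sqrt(5)/2 - 1/2) + 5*(0)*conj(0)]
      = (1/10)[(8) + (1 + sqrt(5)) + (1 - sqrt(5)) + (0)] = 10/10 = 1
  <chi_4*chi_4, chi_4> = (1/10)[1*(4)*conj(2) + 2*(sqrt(5)/2 + 3/2)*conj(-sqrt(5)/2 - 1/2) + 2*(3/2 - sqrt(5)/2)*conj(-1/2 + sqrt(5)/2) + 5*(0)*conj(0)]
      = (1/10)[(8) + (-2*sqrt(5) - 4) + (-4 + 2*sqrt(5)) + (0)] = 0/10 = 0
Hence the multiplicities are chi_1: 1, chi_2: 1, chi_3: 1. Dimension check: dim(chi_4)*dim(chi_4) = 2*2 = 4 and sum (mult * dim) = 1*1 + 1*1 + 1*2 = 4.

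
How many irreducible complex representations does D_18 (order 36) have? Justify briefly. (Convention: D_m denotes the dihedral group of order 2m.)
12

Solution. The number of irreducible complex representations of a finite group equals its number of conjugacy classes. D_18 has 12 conjugacy classes (n/2 + 3 for n even), so D_18 (order 36) has exactly 12 irreducible complex representations.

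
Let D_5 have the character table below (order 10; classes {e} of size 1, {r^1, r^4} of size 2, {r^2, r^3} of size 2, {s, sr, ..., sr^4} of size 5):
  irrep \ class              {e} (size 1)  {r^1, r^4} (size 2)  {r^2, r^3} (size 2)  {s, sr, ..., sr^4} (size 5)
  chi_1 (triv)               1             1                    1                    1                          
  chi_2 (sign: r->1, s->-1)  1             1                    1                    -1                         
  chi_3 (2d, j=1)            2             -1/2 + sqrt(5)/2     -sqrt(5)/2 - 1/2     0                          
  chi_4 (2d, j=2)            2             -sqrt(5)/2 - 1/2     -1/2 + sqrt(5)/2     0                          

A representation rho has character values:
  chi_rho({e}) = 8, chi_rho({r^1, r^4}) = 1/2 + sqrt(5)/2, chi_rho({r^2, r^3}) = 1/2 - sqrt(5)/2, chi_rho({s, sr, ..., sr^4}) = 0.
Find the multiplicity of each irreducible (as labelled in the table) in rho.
Multiplicities: chi_1: 1, chi_2: 1, chi_3: 2, chi_4: 1.

Use <chi_rho, chi> = (1/|G|) sum_C |C| * chi_rho(C) * conj(chi(C)) with |G| = 10 for each irreducible chi in the table:
  <chi_rho, chi_1> = (1/10)[1*(8)*conj(1) + 2*(1/2 + sqrt(5)/2)*conj(1) + 2*(1/2 - sqrt(5)/2)*conj(1) + 5*(0)*conj(1)]
      = (1/10)[(8) + (1 + sqrt(5)) + (1 - sqrt(5)) + (0)] = 10/10 = 1
  <chi_rho, chi_2> = (1/10)[1*(8)*conj(1) + 2*(1/2 + sqrt(5)/2)*conj(1) + 2*(1/2 - sqrt(5)/2)*conj(1) + 5*(0)*conj(-1)]
      = (1/10)[(8) + (1 + sqrt(5)) + (1 - sqrt(5)) + (0)] = 10/10 = 1
  <chi_rho, chi_3> = (1/10)[1*(8)*conj(2) + 2*(1/2 + sqrt(5)/2)*conj(-1/2 + sqrt(5)/2) + 2*(1/2 - sqrt(5)/2)*conj(-sqrt(5)/2 - 1/2) + 5*(0)*conj(0)]
      = (1/10)[(16) + (2) + (2) + (0)] = 20/10 = 2
  <chi_rho, chi_4> = (1/10)[1*(8)*conj(2) + 2*(1/2 + sqrt(5)/2)*conj(-sqrt(5)/2 - 1/2) + 2*(1/2 - sqrt(5)/2)*conj(-1/2 + sqrt(5)/2) + 5*(0)*conj(0)]
      = (1/10)[(16) + (-3 - sqrt(5)) + (-3 + sqrt(5)) + (0)] = 10/10 = 1
Dimension check: dim(rho) = sum (mult * dim) = 1*1 + 1*1 + 2*2 + 1*2 = 8 = chi_rho(e) = 8.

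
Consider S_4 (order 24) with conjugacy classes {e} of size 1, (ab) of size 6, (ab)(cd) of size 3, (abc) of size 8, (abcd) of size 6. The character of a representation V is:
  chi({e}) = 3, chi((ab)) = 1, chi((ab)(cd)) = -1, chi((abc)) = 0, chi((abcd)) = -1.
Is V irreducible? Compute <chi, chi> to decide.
Irreducible: <chi, chi> = 1.

Details: <chi, chi> = (1/|G|) sum_C |C| * |chi(C)|^2 = (1/24)[1*|3|^2 + 6*|1|^2 + 3*|-1|^2 + 8*|0|^2 + 6*|-1|^2]
  = (1/24)[(9) + (6) + (3) + (0) + (6)] = 24/24 = 1.
A character is irreducible iff <chi, chi> = 1, so this representation is irreducible.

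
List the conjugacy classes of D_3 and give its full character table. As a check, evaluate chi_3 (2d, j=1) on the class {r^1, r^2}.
Conjugacy classes: {e} of size 1, {r^1, r^2} of size 2, {s, sr, ..., sr^2} of size 3.
Character table:
  irrep \ class              {e} (size 1)  {r^1, r^2} (size 2)  {s, sr, ..., sr^2} (size 3)
  chi_1 (triv)               1             1                    1                          
  chi_2 (sign: r->1, s->-1)  1             1                    -1                         
  chi_3 (2d, j=1)            2             -1                   0                          

Spot check: chi_3 (2d, j=1) on {r^1, r^2} = -1.

Why: D_3 has order 2*3 = 6 with 3 conjugacy classes, hence 3 irreducibles. Sum of squared dims 1 + 1 + 4 = 6 = |G|. Linear characters come from the abelianisation; the 2-dimensional irreps have character r^k -> 2*cos(2*pi*j*k/3), reflections -> 0.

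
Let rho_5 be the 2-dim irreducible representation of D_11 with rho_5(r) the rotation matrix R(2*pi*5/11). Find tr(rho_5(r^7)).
chi_{rho_5}(r^7) = 2*cos(2*pi*5*7/11) = 2*cos(70*pi/11)

Why: rho_5(r^7) is rotation by angle 2*pi*5*7/11, whose trace is 2*cos(2*pi*5*7/11) = 2*cos(70*pi/11).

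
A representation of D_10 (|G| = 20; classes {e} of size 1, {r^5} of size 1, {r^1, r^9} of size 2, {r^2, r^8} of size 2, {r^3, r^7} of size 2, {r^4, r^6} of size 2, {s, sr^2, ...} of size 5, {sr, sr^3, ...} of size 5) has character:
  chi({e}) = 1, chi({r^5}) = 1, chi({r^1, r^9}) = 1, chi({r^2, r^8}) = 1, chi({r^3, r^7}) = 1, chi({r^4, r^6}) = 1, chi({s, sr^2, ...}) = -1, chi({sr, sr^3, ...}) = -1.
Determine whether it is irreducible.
Irreducible: <chi, chi> = 1.

Working: <chi, chi> = (1/|G|) sum_C |C| * |chi(C)|^2 = (1/20)[1*|1|^2 + 1*|1|^2 + 2*|1|^2 + 2*|1|^2 + 2*|1|^2 + 2*|1|^2 + 5*|-1|^2 + 5*|-1|^2]
  = (1/20)[(1) + (1) + (2) + (2) + (2) + (2) + (5) + (5)] = 20/20 = 1.
A character is irreducible iff <chi, chi> = 1, so this representation is irreducible.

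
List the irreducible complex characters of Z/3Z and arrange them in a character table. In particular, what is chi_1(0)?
Character table of Z/3Z (irreps indexed chi_0,...,chi_2 with chi_k(m) = zeta_3^(k*m), zeta_3 = exp(2*pi*i/3)):
  irrep \ class  {0} (size 1)  {1} (size 1)    {2} (size 1)  
  chi_0          1             1               1             
  chi_1          1             exp(2*I*pi/3)   exp(-2*I*pi/3)
  chi_2          1             exp(-2*I*pi/3)  exp(2*I*pi/3) 

Spot check: chi_1(0) = zeta_3^(1*0) = zeta_3^0 = 1.

Justification: Z/3Z is abelian, so all 3 irreducible complex representations are 1-dimensional. They are given by chi_k(m) = zeta_3^(k*m) for k = 0,...,2. Row orthogonality: sum_m chi_k(m) conj(chi_l(m)) = 3 * [k = l].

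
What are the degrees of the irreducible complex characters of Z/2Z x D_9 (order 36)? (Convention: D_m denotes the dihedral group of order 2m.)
Dimensions: 1, 1, 1, 1, 2, 2, 2, 2, 2, 2, 2, 2

Solution. There are 12 irreducibles (= number of conjugacy classes). Their dimensions d_i satisfy sum d_i^2 = |G| = 36: 1 + 1 + 1 + 1 + 4 + 4 + 4 + 4 + 4 + 4 + 4 + 4 = 36. (For the product with Z/2Z: each of the 2 1-dim characters of Z/2Z tensors with each irrep of D_9, giving 2 copies of each D_9-dimension.)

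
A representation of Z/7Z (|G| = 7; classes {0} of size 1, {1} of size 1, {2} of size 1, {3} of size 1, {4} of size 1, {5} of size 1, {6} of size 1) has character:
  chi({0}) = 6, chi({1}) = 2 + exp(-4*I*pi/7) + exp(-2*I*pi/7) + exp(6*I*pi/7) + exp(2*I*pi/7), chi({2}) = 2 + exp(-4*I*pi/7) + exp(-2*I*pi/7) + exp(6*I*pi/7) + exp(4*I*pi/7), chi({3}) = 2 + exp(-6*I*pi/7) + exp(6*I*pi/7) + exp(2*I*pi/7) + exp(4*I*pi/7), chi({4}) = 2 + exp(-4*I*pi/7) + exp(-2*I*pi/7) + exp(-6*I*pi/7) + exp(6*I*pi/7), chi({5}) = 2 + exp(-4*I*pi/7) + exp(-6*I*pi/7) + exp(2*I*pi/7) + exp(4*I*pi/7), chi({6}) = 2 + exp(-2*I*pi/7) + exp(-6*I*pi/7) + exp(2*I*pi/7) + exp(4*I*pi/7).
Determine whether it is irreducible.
Not irreducible (reducible): <chi, chi> = 8 > 1.

Explanation: <chi, chi> = (1/|G|) sum_C |C| * |chi(C)|^2 = (1/7)[1*|6|^2 + 1*|2 + exp(-4*I*pi/7) + exp(-2*I*pi/7) + exp(6*I*pi/7) + exp(2*I*pi/7)|^2 + 1*|2 + exp(-4*I*pi/7) + exp(-2*I*pi/7) + exp(6*I*pi/7) + exp(4*I*pi/7)|^2 + 1*|2 + exp(-6*I*pi/7) + exp(6*I*pi/7) + exp(2*I*pi/7) + exp(4*I*pi/7)|^2 + 1*|2 + exp(-4*I*pi/7) + exp(-2*I*pi/7) + exp(-6*I*pi/7) + exp(6*I*pi/7)|^2 + 1*|2 + exp(-4*I*pi/7) + exp(-6*I*pi/7) + exp(2*I*pi/7) + exp(4*I*pi/7)|^2 + 1*|2 + exp(-2*I*pi/7) + exp(-6*I*pi/7) + exp(2*I*pi/7) + exp(4*I*pi/7)|^2]
  = (1/7)[(36) + (8 + 5*exp(-4*I*pi/7) + 5*exp(-2*I*pi/7) + 4*exp(-6*I*pi/7) + 4*exp(6*I*pi/7) + 5*exp(2*I*pi/7) + 5*exp(4*I*pi/7)) + (8 + 5*exp(-4*I*pi/7) + 4*exp(-2*I*pi/7) + 5*exp(-6*I*pi/7) + 5*exp(6*I*pi/7) + 4*exp(2*I*pi/7) + 5*exp(4*I*pi/7)) + (8 + 5*exp(-2*I*pi/7) + 4*exp(-4*I*pi/7) + 5*exp(-6*I*pi/7) + 5*exp(6*I*pi/7) + 4*exp(4*I*pi/7) + 5*exp(2*I*pi/7)) + (8 + 5*exp(-2*I*pi/7) + 4*exp(-4*I*pi/7) + 5*exp(-6*I*pi/7) + 5*exp(6*I*pi/7) + 4*exp(4*I*pi/7) + 5*exp(2*I*pi/7)) + (8 + 5*exp(-4*I*pi/7) + 4*exp(-2*I*pi/7) + 5*exp(-6*I*pi/7) + 5*exp(6*I*pi/7) + 4*exp(2*I*pi/7) + 5*exp(4*I*pi/7)) + (8 + 5*exp(-4*I*pi/7) + 5*exp(-2*I*pi/7) + 4*exp(-6*I*pi/7) + 4*exp(6*I*pi/7) + 5*exp(2*I*pi/7) + 5*exp(4*I*pi/7))] = 56/7 = 8.
(Exp terms are combined using exp(i*s)*conj(exp(i*t)) = exp(i*(s-t)), and sums of them are collapsed using the identity that for every m > 1 the m distinct m-th roots of unity sum to 0, e.g. 1 + exp(2*I*pi/3) + exp(-2*I*pi/3) = 0.)
A character is irreducible iff <chi, chi> = 1, so this representation is reducible.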